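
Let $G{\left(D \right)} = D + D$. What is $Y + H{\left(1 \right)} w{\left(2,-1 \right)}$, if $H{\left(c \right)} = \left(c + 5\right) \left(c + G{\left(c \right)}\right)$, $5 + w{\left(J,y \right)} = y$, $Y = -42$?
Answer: $-150$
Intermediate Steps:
$G{\left(D \right)} = 2 D$
$w{\left(J,y \right)} = -5 + y$
$H{\left(c \right)} = 3 c \left(5 + c\right)$ ($H{\left(c \right)} = \left(c + 5\right) \left(c + 2 c\right) = \left(5 + c\right) 3 c = 3 c \left(5 + c\right)$)
$Y + H{\left(1 \right)} w{\left(2,-1 \right)} = -42 + 3 \cdot 1 \left(5 + 1\right) \left(-5 - 1\right) = -42 + 3 \cdot 1 \cdot 6 \left(-6\right) = -42 + 18 \left(-6\right) = -42 - 108 = -150$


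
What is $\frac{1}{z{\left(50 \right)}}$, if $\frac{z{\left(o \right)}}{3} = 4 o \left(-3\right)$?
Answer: $- \frac{1}{1800} \approx -0.00055556$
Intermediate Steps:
$z{\left(o \right)} = - 36 o$ ($z{\left(o \right)} = 3 \cdot 4 o \left(-3\right) = 3 \left(- 12 o\right) = - 36 o$)
$\frac{1}{z{\left(50 \right)}} = \frac{1}{\left(-36\right) 50} = \frac{1}{-1800} = - \frac{1}{1800}$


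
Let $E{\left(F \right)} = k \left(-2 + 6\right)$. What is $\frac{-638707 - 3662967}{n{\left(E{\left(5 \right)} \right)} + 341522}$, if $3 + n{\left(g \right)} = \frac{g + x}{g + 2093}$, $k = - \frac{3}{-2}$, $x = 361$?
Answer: $- \frac{4514606863}{358424374} \approx -12.596$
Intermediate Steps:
$k = \frac{3}{2}$ ($k = \left(-3\right) \left(- \frac{1}{2}\right) = \frac{3}{2} \approx 1.5$)
$E{\left(F \right)} = 6$ ($E{\left(F \right)} = \frac{3 \left(-2 + 6\right)}{2} = \frac{3}{2} \cdot 4 = 6$)
$n{\left(g \right)} = -3 + \frac{361 + g}{2093 + g}$ ($n{\left(g \right)} = -3 + \frac{g + 361}{g + 2093} = -3 + \frac{361 + g}{2093 + g}$)
$\frac{-638707 - 3662967}{n{\left(E{\left(5 \right)} \right)} + 341522} = \frac{-638707 - 3662967}{\frac{2 \left(-2959 - 6\right)}{2093 + 6} + 341522} = - \frac{4301674}{\frac{2 \left(-2959 - 6\right)}{2099} + 341522} = - \frac{4301674}{2 \cdot \frac{1}{2099} \left(-2965\right) + 341522} = - \frac{4301674}{- \frac{5930}{2099} + 341522} = - \frac{4301674}{\frac{716848748}{2099}} = \left(-4301674\right) \frac{2099}{716848748} = - \frac{4514606863}{358424374}$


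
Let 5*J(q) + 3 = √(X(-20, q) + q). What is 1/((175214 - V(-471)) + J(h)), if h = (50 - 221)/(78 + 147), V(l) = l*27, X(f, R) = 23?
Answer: 29364125/5518411756761 - 25*√139/11036823513522 ≈ 5.3211e-6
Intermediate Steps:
V(l) = 27*l
h = -19/25 (h = -171/225 = -171*1/225 = -19/25 ≈ -0.76000)
J(q) = -⅗ + √(23 + q)/5
1/((175214 - V(-471)) + J(h)) = 1/((175214 - 27*(-471)) + (-⅗ + √(23 - 19/25)/5)) = 1/((175214 - 1*(-12717)) + (-⅗ + √(556/25)/5)) = 1/((175214 + 12717) + (-⅗ + (2*√139/5)/5)) = 1/(187931 + (-⅗ + 2*√139/25)) = 1/(939652/5 + 2*√139/25)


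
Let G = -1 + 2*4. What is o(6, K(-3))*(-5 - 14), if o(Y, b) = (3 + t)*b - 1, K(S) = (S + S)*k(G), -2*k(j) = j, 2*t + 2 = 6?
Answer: -1976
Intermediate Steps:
t = 2 (t = -1 + (½)*6 = -1 + 3 = 2)
G = 7 (G = -1 + 8 = 7)
k(j) = -j/2
K(S) = -7*S (K(S) = (S + S)*(-½*7) = (2*S)*(-7/2) = -7*S)
o(Y, b) = -1 + 5*b (o(Y, b) = (3 + 2)*b - 1 = 5*b - 1 = -1 + 5*b)
o(6, K(-3))*(-5 - 14) = (-1 + 5*(-7*(-3)))*(-5 - 14) = (-1 + 5*21)*(-19) = (-1 + 105)*(-19) = 104*(-19) = -1976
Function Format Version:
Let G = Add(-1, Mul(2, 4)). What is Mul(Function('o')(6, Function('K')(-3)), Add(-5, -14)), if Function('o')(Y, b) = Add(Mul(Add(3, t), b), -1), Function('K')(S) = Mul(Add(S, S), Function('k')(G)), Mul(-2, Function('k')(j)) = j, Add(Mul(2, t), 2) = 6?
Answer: -1976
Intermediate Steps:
t = 2 (t = Add(-1, Mul(Rational(1, 2), 6)) = Add(-1, 3) = 2)
G = 7 (G = Add(-1, 8) = 7)
Function('k')(j) = Mul(Rational(-1, 2), j)
Function('K')(S) = Mul(-7, S) (Function('K')(S) = Mul(Add(S, S), Mul(Rational(-1, 2), 7)) = Mul(Mul(2, S), Rational(-7, 2)) = Mul(-7, S))
Function('o')(Y, b) = Add(-1, Mul(5, b)) (Function('o')(Y, b) = Add(Mul(Add(3, 2), b), -1) = Add(Mul(5, b), -1) = Add(-1, Mul(5, b)))
Mul(Function('o')(6, Function('K')(-3)), Add(-5, -14)) = Mul(Add(-1, Mul(5, Mul(-7, -3))), Add(-5, -14)) = Mul(Add(-1, Mul(5, 21)), -19) = Mul(Add(-1, 105), -19) = Mul(104, -19) = -1976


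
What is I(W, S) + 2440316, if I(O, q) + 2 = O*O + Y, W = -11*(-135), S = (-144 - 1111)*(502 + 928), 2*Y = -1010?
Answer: 4645034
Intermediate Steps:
Y = -505 (Y = (1/2)*(-1010) = -505)
S = -1794650 (S = -1255*1430 = -1794650)
W = 1485
I(O, q) = -507 + O**2 (I(O, q) = -2 + (O*O - 505) = -2 + (O**2 - 505) = -2 + (-505 + O**2) = -507 + O**2)
I(W, S) + 2440316 = (-507 + 1485**2) + 2440316 = (-507 + 2205225) + 2440316 = 2204718 + 2440316 = 4645034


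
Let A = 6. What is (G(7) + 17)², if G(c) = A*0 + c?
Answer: 576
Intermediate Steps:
G(c) = c (G(c) = 6*0 + c = 0 + c = c)
(G(7) + 17)² = (7 + 17)² = 24² = 576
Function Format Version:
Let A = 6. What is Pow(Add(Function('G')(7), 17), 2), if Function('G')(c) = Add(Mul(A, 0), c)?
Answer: 576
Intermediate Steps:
Function('G')(c) = c (Function('G')(c) = Add(Mul(6, 0), c) = Add(0, c) = c)
Pow(Add(Function('G')(7), 17), 2) = Pow(Add(7, 17), 2) = Pow(24, 2) = 576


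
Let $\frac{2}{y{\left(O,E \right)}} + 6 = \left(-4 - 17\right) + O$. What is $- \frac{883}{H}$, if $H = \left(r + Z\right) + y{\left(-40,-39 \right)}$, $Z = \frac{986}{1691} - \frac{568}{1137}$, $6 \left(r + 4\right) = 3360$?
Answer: $- \frac{113746902387}{71630105548} \approx -1.588$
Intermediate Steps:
$y{\left(O,E \right)} = \frac{2}{-27 + O}$ ($y{\left(O,E \right)} = \frac{2}{-6 + \left(\left(-4 - 17\right) + O\right)} = \frac{2}{-6 + \left(-21 + O\right)} = \frac{2}{-27 + O}$)
$r = 556$ ($r = -4 + \frac{1}{6} \cdot 3360 = -4 + 560 = 556$)
$Z = \frac{160594}{1922667}$ ($Z = 986 \cdot \frac{1}{1691} - \frac{568}{1137} = \frac{986}{1691} - \frac{568}{1137} = \frac{160594}{1922667} \approx 0.083527$)
$H = \frac{71630105548}{128818689}$ ($H = \left(556 + \frac{160594}{1922667}\right) + \frac{2}{-27 - 40} = \frac{1069163446}{1922667} + \frac{2}{-67} = \frac{1069163446}{1922667} + 2 \left(- \frac{1}{67}\right) = \frac{1069163446}{1922667} - \frac{2}{67} = \frac{71630105548}{128818689} \approx 556.05$)
$- \frac{883}{H} = - \frac{883}{\frac{71630105548}{128818689}} = \left(-883\right) \frac{128818689}{71630105548} = - \frac{113746902387}{71630105548}$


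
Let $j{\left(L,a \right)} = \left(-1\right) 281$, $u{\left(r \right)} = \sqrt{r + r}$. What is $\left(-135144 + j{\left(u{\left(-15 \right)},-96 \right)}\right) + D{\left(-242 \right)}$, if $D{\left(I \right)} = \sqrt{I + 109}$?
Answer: $-135425 + i \sqrt{133} \approx -1.3543 \cdot 10^{5} + 11.533 i$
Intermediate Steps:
$u{\left(r \right)} = \sqrt{2} \sqrt{r}$ ($u{\left(r \right)} = \sqrt{2 r} = \sqrt{2} \sqrt{r}$)
$D{\left(I \right)} = \sqrt{109 + I}$
$j{\left(L,a \right)} = -281$
$\left(-135144 + j{\left(u{\left(-15 \right)},-96 \right)}\right) + D{\left(-242 \right)} = \left(-135144 - 281\right) + \sqrt{109 - 242} = -135425 + \sqrt{-133} = -135425 + i \sqrt{133}$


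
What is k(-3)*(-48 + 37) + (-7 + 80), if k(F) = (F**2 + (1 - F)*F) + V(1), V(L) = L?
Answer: 95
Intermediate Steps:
k(F) = 1 + F**2 + F*(1 - F) (k(F) = (F**2 + (1 - F)*F) + 1 = (F**2 + F*(1 - F)) + 1 = 1 + F**2 + F*(1 - F))
k(-3)*(-48 + 37) + (-7 + 80) = (1 - 3)*(-48 + 37) + (-7 + 80) = -2*(-11) + 73 = 22 + 73 = 95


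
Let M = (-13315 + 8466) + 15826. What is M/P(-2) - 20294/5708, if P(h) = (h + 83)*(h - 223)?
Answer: -72085811/17338050 ≈ -4.1577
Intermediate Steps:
P(h) = (-223 + h)*(83 + h) (P(h) = (83 + h)*(-223 + h) = (-223 + h)*(83 + h))
M = 10977 (M = -4849 + 15826 = 10977)
M/P(-2) - 20294/5708 = 10977/(-18509 + (-2)² - 140*(-2)) - 20294/5708 = 10977/(-18509 + 4 + 280) - 20294*1/5708 = 10977/(-18225) - 10147/2854 = 10977*(-1/18225) - 10147/2854 = -3659/6075 - 10147/2854 = -72085811/17338050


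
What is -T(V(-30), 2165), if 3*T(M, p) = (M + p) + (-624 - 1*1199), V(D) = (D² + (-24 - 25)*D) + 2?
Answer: -2714/3 ≈ -904.67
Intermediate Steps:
V(D) = 2 + D² - 49*D (V(D) = (D² - 49*D) + 2 = 2 + D² - 49*D)
T(M, p) = -1823/3 + M/3 + p/3 (T(M, p) = ((M + p) + (-624 - 1*1199))/3 = ((M + p) + (-624 - 1199))/3 = ((M + p) - 1823)/3 = (-1823 + M + p)/3 = -1823/3 + M/3 + p/3)
-T(V(-30), 2165) = -(-1823/3 + (2 + (-30)² - 49*(-30))/3 + (⅓)*2165) = -(-1823/3 + (2 + 900 + 1470)/3 + 2165/3) = -(-1823/3 + (⅓)*2372 + 2165/3) = -(-1823/3 + 2372/3 + 2165/3) = -1*2714/3 = -2714/3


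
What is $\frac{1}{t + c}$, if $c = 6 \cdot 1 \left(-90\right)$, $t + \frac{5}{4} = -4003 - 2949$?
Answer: $- \frac{4}{29973} \approx -0.00013345$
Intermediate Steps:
$t = - \frac{27813}{4}$ ($t = - \frac{5}{4} - 6952 = - \frac{27813}{4} \approx -6953.3$)
$c = -540$ ($c = 6 \left(-90\right) = -540$)
$\frac{1}{t + c} = \frac{1}{- \frac{27813}{4} - 540} = \frac{1}{- \frac{29973}{4}} = - \frac{4}{29973}$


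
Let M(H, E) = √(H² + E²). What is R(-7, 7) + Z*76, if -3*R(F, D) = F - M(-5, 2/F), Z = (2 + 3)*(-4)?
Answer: -4553/3 + √1229/21 ≈ -1516.0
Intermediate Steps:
M(H, E) = √(E² + H²)
Z = -20 (Z = 5*(-4) = -20)
R(F, D) = -F/3 + √(25 + 4/F²)/3 (R(F, D) = -(F - √((2/F)² + (-5)²))/3 = -(F - √(4/F² + 25))/3 = -(F - √(25 + 4/F²))/3 = -F/3 + √(25 + 4/F²)/3)
R(-7, 7) + Z*76 = (-⅓*(-7) + √(25 + 4/(-7)²)/3) - 20*76 = (7/3 + √(25 + 4*(1/49))/3) - 1520 = (7/3 + √(25 + 4/49)/3) - 1520 = (7/3 + √(1229/49)/3) - 1520 = (7/3 + (√1229/7)/3) - 1520 = (7/3 + √1229/21) - 1520 = -4553/3 + √1229/21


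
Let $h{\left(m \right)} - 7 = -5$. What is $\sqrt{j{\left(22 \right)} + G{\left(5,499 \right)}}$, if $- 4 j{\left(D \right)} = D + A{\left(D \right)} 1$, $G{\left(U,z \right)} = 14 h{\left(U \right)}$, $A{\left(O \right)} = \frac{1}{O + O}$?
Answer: $\frac{\sqrt{43549}}{44} \approx 4.7428$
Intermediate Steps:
$h{\left(m \right)} = 2$ ($h{\left(m \right)} = 7 - 5 = 2$)
$A{\left(O \right)} = \frac{1}{2 O}$
$G{\left(U,z \right)} = 28$ ($G{\left(U,z \right)} = 14 \cdot 2 = 28$)
$j{\left(D \right)} = - \frac{D}{4} - \frac{1}{8 D}$ ($j{\left(D \right)} = - \frac{D + \frac{1}{2 D} 1}{4} = - \frac{D + \frac{1}{2 D}}{4} = - \frac{D}{4} - \frac{1}{8 D}$)
$\sqrt{j{\left(22 \right)} + G{\left(5,499 \right)}} = \sqrt{\left(\left(- \frac{1}{4}\right) 22 - \frac{1}{8 \cdot 22}\right) + 28} = \sqrt{\left(- \frac{11}{2} - \frac{1}{176}\right) + 28} = \sqrt{- \frac{969}{176} + 28} = \sqrt{\frac{3959}{176}} = \frac{\sqrt{43549}}{44}$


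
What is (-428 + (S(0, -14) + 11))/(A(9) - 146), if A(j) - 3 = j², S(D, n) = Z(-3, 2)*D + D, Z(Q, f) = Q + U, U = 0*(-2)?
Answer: 417/62 ≈ 6.7258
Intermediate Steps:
U = 0
Z(Q, f) = Q (Z(Q, f) = Q + 0 = Q)
S(D, n) = -2*D (S(D, n) = -3*D + D = -2*D)
A(j) = 3 + j²
(-428 + (S(0, -14) + 11))/(A(9) - 146) = (-428 + (-2*0 + 11))/((3 + 9²) - 146) = (-428 + (0 + 11))/((3 + 81) - 146) = (-428 + 11)/(84 - 146) = -417/(-62) = -417*(-1/62) = 417/62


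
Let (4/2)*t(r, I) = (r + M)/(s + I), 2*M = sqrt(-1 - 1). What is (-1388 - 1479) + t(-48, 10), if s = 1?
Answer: -31561/11 + I*sqrt(2)/44 ≈ -2869.2 + 0.032141*I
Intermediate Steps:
M = I*sqrt(2)/2 (M = sqrt(-1 - 1)/2 = sqrt(-2)/2 = (I*sqrt(2))/2 = I*sqrt(2)/2 ≈ 0.70711*I)
t(r, I) = (r + I*sqrt(2)/2)/(2*(1 + I)) (t(r, I) = ((r + I*sqrt(2)/2)/(1 + I))/2 = (r + I*sqrt(2)/2)/(2*(1 + I)))
(-1388 - 1479) + t(-48, 10) = (-1388 - 1479) + (2*(-48) + I*sqrt(2))/(4*(1 + 10)) = -2867 + (1/4)*(-96 + I*sqrt(2))/11 = -2867 + (1/4)*(1/11)*(-96 + I*sqrt(2)) = -2867 + (-24/11 + I*sqrt(2)/44) = -31561/11 + I*sqrt(2)/44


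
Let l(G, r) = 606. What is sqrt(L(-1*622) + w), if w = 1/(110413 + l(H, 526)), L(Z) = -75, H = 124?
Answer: 2*I*sqrt(231097816514)/111019 ≈ 8.6602*I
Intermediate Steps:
w = 1/111019 (w = 1/(110413 + 606) = 1/111019 ≈ 9.0075e-6)
sqrt(L(-1*622) + w) = sqrt(-75 + 1/111019) = sqrt(-8326424/111019) = 2*I*sqrt(231097816514)/111019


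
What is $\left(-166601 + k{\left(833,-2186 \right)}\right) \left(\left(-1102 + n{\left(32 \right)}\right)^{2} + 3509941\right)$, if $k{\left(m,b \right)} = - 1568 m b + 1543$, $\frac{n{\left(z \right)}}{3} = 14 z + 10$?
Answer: $10232341432054550$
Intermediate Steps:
$n{\left(z \right)} = 30 + 42 z$ ($n{\left(z \right)} = 3 \left(14 z + 10\right) = 3 \left(10 + 14 z\right) = 30 + 42 z$)
$k{\left(m,b \right)} = 1543 - 1568 b m$ ($k{\left(m,b \right)} = - 1568 b m + 1543 = 1543 - 1568 b m$)
$\left(-166601 + k{\left(833,-2186 \right)}\right) \left(\left(-1102 + n{\left(32 \right)}\right)^{2} + 3509941\right) = \left(-166601 - \left(-1543 - 2855230784\right)\right) \left(\left(-1102 + \left(30 + 42 \cdot 32\right)\right)^{2} + 3509941\right) = \left(-166601 + \left(1543 + 2855230784\right)\right) \left(\left(-1102 + \left(30 + 1344\right)\right)^{2} + 3509941\right) = \left(-166601 + 2855232327\right) \left(\left(-1102 + 1374\right)^{2} + 3509941\right) = 2855065726 \left(272^{2} + 3509941\right) = 2855065726 \left(73984 + 3509941\right) = 2855065726 \cdot 3583925 = 10232341432054550$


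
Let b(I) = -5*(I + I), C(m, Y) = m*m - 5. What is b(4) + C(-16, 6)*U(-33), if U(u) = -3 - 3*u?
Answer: 24056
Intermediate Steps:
C(m, Y) = -5 + m² (C(m, Y) = m² - 5 = -5 + m²)
b(I) = -10*I
b(4) + C(-16, 6)*U(-33) = -10*4 + (-5 + (-16)²)*(-3 - 3*(-33)) = -40 + (-5 + 256)*(-3 + 99) = -40 + 251*96 = -40 + 24096 = 24056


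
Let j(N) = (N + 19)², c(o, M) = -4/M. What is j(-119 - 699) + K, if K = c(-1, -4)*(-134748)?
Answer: 503653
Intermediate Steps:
j(N) = (19 + N)²
K = -134748 (K = -4/(-4)*(-134748) = -4*(-¼)*(-134748) = 1*(-134748) = -134748)
j(-119 - 699) + K = (19 + (-119 - 699))² - 134748 = (19 - 818)² - 134748 = (-799)² - 134748 = 638401 - 134748 = 503653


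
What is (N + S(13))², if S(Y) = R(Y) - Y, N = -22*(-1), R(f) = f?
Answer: 484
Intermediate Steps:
N = 22
S(Y) = 0 (S(Y) = Y - Y = 0)
(N + S(13))² = (22 + 0)² = 22² = 484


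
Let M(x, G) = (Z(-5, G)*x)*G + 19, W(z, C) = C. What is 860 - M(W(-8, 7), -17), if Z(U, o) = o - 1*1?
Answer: -1301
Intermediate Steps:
Z(U, o) = -1 + o (Z(U, o) = o - 1 = -1 + o)
M(x, G) = 19 + G*x*(-1 + G) (M(x, G) = ((-1 + G)*x)*G + 19 = (x*(-1 + G))*G + 19 = G*x*(-1 + G) + 19 = 19 + G*x*(-1 + G))
860 - M(W(-8, 7), -17) = 860 - (19 - 17*7*(-1 - 17)) = 860 - (19 - 17*7*(-18)) = 860 - (19 + 2142) = 860 - 1*2161 = 860 - 2161 = -1301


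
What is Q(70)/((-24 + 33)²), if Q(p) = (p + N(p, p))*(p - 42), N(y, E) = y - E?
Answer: 1960/81 ≈ 24.198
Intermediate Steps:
Q(p) = p*(-42 + p) (Q(p) = (p + (p - p))*(p - 42) = (p + 0)*(-42 + p) = p*(-42 + p))
Q(70)/((-24 + 33)²) = (70*(-42 + 70))/((-24 + 33)²) = (70*28)/(9²) = 1960/81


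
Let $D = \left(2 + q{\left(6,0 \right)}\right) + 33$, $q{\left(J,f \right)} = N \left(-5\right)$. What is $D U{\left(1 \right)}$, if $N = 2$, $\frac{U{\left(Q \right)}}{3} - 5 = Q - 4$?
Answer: $150$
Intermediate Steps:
$U{\left(Q \right)} = 3 + 3 Q$ ($U{\left(Q \right)} = 15 + 3 \left(Q - 4\right) = 15 + 3 \left(-4 + Q\right) = 15 + \left(-12 + 3 Q\right) = 3 + 3 Q$)
$q{\left(J,f \right)} = -10$ ($q{\left(J,f \right)} = 2 \left(-5\right) = -10$)
$D = 25$ ($D = \left(2 - 10\right) + 33 = -8 + 33 = 25$)
$D U{\left(1 \right)} = 25 \left(3 + 3 \cdot 1\right) = 25 \left(3 + 3\right) = 25 \cdot 6 = 150$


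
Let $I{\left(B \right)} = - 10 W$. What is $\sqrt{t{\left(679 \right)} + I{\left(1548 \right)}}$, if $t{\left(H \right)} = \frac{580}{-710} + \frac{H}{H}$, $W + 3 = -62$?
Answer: $\frac{\sqrt{3277573}}{71} \approx 25.499$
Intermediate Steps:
$W = -65$ ($W = -3 - 62 = -65$)
$I{\left(B \right)} = 650$ ($I{\left(B \right)} = \left(-10\right) \left(-65\right) = 650$)
$t{\left(H \right)} = \frac{13}{71}$ ($t{\left(H \right)} = 580 \left(- \frac{1}{710}\right) + 1 = - \frac{58}{71} + 1 = \frac{13}{71}$)
$\sqrt{t{\left(679 \right)} + I{\left(1548 \right)}} = \sqrt{\frac{13}{71} + 650} = \sqrt{\frac{46163}{71}} = \frac{\sqrt{3277573}}{71}$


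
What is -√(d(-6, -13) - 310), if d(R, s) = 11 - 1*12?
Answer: -I*√311 ≈ -17.635*I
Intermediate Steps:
d(R, s) = -1 (d(R, s) = 11 - 12 = -1)
-√(d(-6, -13) - 310) = -√(-1 - 310) = -√(-311) = -I*√311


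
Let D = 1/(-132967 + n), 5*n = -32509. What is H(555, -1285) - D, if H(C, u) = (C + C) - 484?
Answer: 436537349/697344 ≈ 626.00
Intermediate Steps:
n = -32509/5 (n = (1/5)*(-32509) = -32509/5 ≈ -6501.8)
H(C, u) = -484 + 2*C (H(C, u) = 2*C - 484 = -484 + 2*C)
D = -5/697344 (D = 1/(-132967 - 32509/5) = 1/(-697344/5) = -5/697344 ≈ -7.1701e-6)
H(555, -1285) - D = (-484 + 2*555) - 1*(-5/697344) = (-484 + 1110) + 5/697344 = 626 + 5/697344 = 436537349/697344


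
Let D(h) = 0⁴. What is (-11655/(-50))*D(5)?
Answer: 0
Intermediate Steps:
D(h) = 0
(-11655/(-50))*D(5) = -11655/(-50)*0 = -11655*(-1)/50*0 = -105*(-111/50)*0 = (2331/10)*0 = 0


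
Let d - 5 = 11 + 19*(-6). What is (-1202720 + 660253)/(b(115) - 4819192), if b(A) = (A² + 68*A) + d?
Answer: 542467/4798245 ≈ 0.11306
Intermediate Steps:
d = -98 (d = 5 + (11 + 19*(-6)) = 5 + (11 - 114) = 5 - 103 = -98)
b(A) = -98 + A² + 68*A (b(A) = (A² + 68*A) - 98 = -98 + A² + 68*A)
(-1202720 + 660253)/(b(115) - 4819192) = (-1202720 + 660253)/((-98 + 115² + 68*115) - 4819192) = -542467/((-98 + 13225 + 7820) - 4819192) = -542467/(20947 - 4819192) = -542467/(-4798245) = -542467*(-1/4798245) = 542467/4798245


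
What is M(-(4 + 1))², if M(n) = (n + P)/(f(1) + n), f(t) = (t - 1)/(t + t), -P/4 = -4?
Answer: 121/25 ≈ 4.8400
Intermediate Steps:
P = 16 (P = -4*(-4) = 16)
f(t) = (-1 + t)/(2*t) (f(t) = (-1 + t)/((2*t)) = (-1 + t)*(1/(2*t)) = (-1 + t)/(2*t))
M(n) = (16 + n)/n (M(n) = (n + 16)/((½)*(-1 + 1)/1 + n) = (16 + n)/((½)*1*0 + n) = (16 + n)/(0 + n) = (16 + n)/n)
M(-(4 + 1))² = ((16 - (4 + 1))/((-(4 + 1))))² = ((16 - 1*5)/((-1*5)))² = ((16 - 5)/(-5))² = (-⅕*11)² = (-11/5)² = 121/25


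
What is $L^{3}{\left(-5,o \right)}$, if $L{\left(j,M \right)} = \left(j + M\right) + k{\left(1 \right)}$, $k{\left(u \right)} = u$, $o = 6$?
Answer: $8$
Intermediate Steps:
$L{\left(j,M \right)} = 1 + M + j$ ($L{\left(j,M \right)} = \left(j + M\right) + 1 = \left(M + j\right) + 1 = 1 + M + j$)
$L^{3}{\left(-5,o \right)} = \left(1 + 6 - 5\right)^{3} = 2^{3} = 8$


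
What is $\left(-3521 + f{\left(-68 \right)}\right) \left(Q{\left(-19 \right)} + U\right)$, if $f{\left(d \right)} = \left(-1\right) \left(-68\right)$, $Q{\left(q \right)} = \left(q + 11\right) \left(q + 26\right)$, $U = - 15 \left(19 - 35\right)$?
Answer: $-635352$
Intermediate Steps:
$U = 240$ ($U = \left(-15\right) \left(-16\right) = 240$)
$Q{\left(q \right)} = \left(11 + q\right) \left(26 + q\right)$
$f{\left(d \right)} = 68$
$\left(-3521 + f{\left(-68 \right)}\right) \left(Q{\left(-19 \right)} + U\right) = \left(-3521 + 68\right) \left(\left(286 + \left(-19\right)^{2} + 37 \left(-19\right)\right) + 240\right) = - 3453 \left(\left(286 + 361 - 703\right) + 240\right) = - 3453 \left(-56 + 240\right) = \left(-3453\right) 184 = -635352$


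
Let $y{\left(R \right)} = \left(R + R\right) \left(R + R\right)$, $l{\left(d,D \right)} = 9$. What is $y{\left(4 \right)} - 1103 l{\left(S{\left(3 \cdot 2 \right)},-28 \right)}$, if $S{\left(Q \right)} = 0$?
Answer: $-9863$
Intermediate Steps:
$y{\left(R \right)} = 4 R^{2}$ ($y{\left(R \right)} = 2 R 2 R = 4 R^{2}$)
$y{\left(4 \right)} - 1103 l{\left(S{\left(3 \cdot 2 \right)},-28 \right)} = 4 \cdot 4^{2} - 9927 = 4 \cdot 16 - 9927 = 64 - 9927 = -9863$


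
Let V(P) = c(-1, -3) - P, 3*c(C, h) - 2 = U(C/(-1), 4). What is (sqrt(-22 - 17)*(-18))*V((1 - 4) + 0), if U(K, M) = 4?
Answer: -90*I*sqrt(39) ≈ -562.05*I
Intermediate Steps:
c(C, h) = 2 (c(C, h) = 2/3 + (1/3)*4 = 2/3 + 4/3 = 2)
V(P) = 2 - P
(sqrt(-22 - 17)*(-18))*V((1 - 4) + 0) = (sqrt(-22 - 17)*(-18))*(2 - ((1 - 4) + 0)) = (sqrt(-39)*(-18))*(2 - (-3 + 0)) = ((I*sqrt(39))*(-18))*(2 - 1*(-3)) = (-18*I*sqrt(39))*(2 + 3) = -18*I*sqrt(39)*5 = -90*I*sqrt(39)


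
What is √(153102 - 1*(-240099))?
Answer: 3*√43689 ≈ 627.06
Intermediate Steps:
√(153102 - 1*(-240099)) = √(153102 + 240099) = √393201 = 3*√43689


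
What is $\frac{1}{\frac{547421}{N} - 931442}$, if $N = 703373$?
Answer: $- \frac{703373}{655150606445} \approx -1.0736 \cdot 10^{-6}$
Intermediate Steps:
$\frac{1}{\frac{547421}{N} - 931442} = \frac{1}{\frac{547421}{703373} - 931442} = \frac{1}{- \frac{655150606445}{703373}} = - \frac{703373}{655150606445}$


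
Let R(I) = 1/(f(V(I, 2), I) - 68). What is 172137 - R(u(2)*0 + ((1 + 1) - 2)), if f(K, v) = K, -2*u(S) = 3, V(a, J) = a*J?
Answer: 11705317/68 ≈ 1.7214e+5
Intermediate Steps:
V(a, J) = J*a
u(S) = -3/2 (u(S) = -½*3 = -3/2)
R(I) = 1/(-68 + 2*I) (R(I) = 1/(2*I - 68) = 1/(-68 + 2*I))
172137 - R(u(2)*0 + ((1 + 1) - 2)) = 172137 - 1/(2*(-34 + (-3/2*0 + ((1 + 1) - 2)))) = 172137 - 1/(2*(-34 + (0 + (2 - 2)))) = 172137 - 1/(2*(-34 + (0 + 0))) = 172137 - 1/(2*(-34 + 0)) = 172137 - 1/(2*(-34)) = 172137 - (-1)/(2*34) = 172137 - 1*(-1/68) = 172137 + 1/68 = 11705317/68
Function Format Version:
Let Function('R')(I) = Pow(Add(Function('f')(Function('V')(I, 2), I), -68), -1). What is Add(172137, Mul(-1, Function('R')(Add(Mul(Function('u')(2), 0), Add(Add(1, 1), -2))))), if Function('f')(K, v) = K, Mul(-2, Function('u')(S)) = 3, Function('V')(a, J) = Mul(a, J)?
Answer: Rational(11705317, 68) ≈ 1.7214e+5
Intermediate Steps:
Function('V')(a, J) = Mul(J, a)
Function('u')(S) = Rational(-3, 2) (Function('u')(S) = Mul(Rational(-1, 2), 3) = Rational(-3, 2))
Function('R')(I) = Pow(Add(-68, Mul(2, I)), -1) (Function('R')(I) = Pow(Add(Mul(2, I), -68), -1) = Pow(Add(-68, Mul(2, I)), -1))
Add(172137, Mul(-1, Function('R')(Add(Mul(Function('u')(2), 0), Add(Add(1, 1), -2))))) = Add(172137, Mul(-1, Mul(Rational(1, 2), Pow(Add(-34, Add(Mul(Rational(-3, 2), 0), Add(Add(1, 1), -2))), -1)))) = Add(172137, Mul(-1, Mul(Rational(1, 2), Pow(Add(-34, Add(0, Add(2, -2))), -1)))) = Add(172137, Mul(-1, Mul(Rational(1, 2), Pow(Add(-34, Add(0, 0)), -1)))) = Add(172137, Mul(-1, Mul(Rational(1, 2), Pow(Add(-34, 0), -1)))) = Add(172137, Mul(-1, Mul(Rational(1, 2), Pow(-34, -1)))) = Add(172137, Mul(-1, Mul(Rational(1, 2), Rational(-1, 34)))) = Add(172137, Mul(-1, Rational(-1, 68))) = Add(172137, Rational(1, 68)) = Rational(11705317, 68)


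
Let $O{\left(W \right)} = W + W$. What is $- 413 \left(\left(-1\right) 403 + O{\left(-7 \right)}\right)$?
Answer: $172221$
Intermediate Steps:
$O{\left(W \right)} = 2 W$
$- 413 \left(\left(-1\right) 403 + O{\left(-7 \right)}\right) = - 413 \left(\left(-1\right) 403 + 2 \left(-7\right)\right) = - 413 \left(-403 - 14\right) = \left(-413\right) \left(-417\right) = 172221$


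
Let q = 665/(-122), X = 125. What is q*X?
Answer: -83125/122 ≈ -681.35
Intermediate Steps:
q = -665/122 (q = 665*(-1/122) = -665/122 ≈ -5.4508)
q*X = -665/122*125 = -83125/122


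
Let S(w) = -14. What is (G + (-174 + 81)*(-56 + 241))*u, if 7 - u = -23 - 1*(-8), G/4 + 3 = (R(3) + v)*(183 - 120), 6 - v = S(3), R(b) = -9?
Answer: -317790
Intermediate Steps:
v = 20 (v = 6 - 1*(-14) = 6 + 14 = 20)
G = 2760 (G = -12 + 4*((-9 + 20)*(183 - 120)) = -12 + 4*(11*63) = -12 + 4*693 = -12 + 2772 = 2760)
u = 22 (u = 7 - (-23 - 1*(-8)) = 7 - (-23 + 8) = 7 - 1*(-15) = 7 + 15 = 22)
(G + (-174 + 81)*(-56 + 241))*u = (2760 + (-174 + 81)*(-56 + 241))*22 = (2760 - 93*185)*22 = (2760 - 17205)*22 = -14445*22 = -317790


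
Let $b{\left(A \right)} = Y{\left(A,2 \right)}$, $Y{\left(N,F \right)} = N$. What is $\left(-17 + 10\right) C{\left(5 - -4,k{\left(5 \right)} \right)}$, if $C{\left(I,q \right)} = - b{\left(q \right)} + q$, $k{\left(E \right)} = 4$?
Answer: $0$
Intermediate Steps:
$b{\left(A \right)} = A$
$C{\left(I,q \right)} = 0$ ($C{\left(I,q \right)} = - q + q = 0$)
$\left(-17 + 10\right) C{\left(5 - -4,k{\left(5 \right)} \right)} = \left(-17 + 10\right) 0 = \left(-7\right) 0 = 0$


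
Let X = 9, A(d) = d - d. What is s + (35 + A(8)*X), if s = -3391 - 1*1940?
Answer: -5296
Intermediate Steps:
A(d) = 0
s = -5331 (s = -3391 - 1940 = -5331)
s + (35 + A(8)*X) = -5331 + (35 + 0*9) = -5331 + (35 + 0) = -5331 + 35 = -5296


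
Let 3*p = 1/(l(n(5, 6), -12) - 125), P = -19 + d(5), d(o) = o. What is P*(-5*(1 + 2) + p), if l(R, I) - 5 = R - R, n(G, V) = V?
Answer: 37807/180 ≈ 210.04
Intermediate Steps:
P = -14 (P = -19 + 5 = -14)
l(R, I) = 5 (l(R, I) = 5 + (R - R) = 5 + 0 = 5)
p = -1/360 (p = 1/(3*(5 - 125)) = (⅓)/(-120) = (⅓)*(-1/120) = -1/360 ≈ -0.0027778)
P*(-5*(1 + 2) + p) = -14*(-5*(1 + 2) - 1/360) = -14*(-5*3 - 1/360) = -14*(-15 - 1/360) = -14*(-5401/360) = 37807/180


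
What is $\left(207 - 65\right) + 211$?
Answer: $353$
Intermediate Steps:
$\left(207 - 65\right) + 211 = 142 + 211 = 353$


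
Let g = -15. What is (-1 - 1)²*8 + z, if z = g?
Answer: 17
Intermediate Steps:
z = -15
(-1 - 1)²*8 + z = (-1 - 1)²*8 - 15 = (-2)²*8 - 15 = 4*8 - 15 = 32 - 15 = 17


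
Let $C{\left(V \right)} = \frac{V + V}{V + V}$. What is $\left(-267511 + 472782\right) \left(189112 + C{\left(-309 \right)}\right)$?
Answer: $38819414623$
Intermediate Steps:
$C{\left(V \right)} = 1$ ($C{\left(V \right)} = \frac{2 V}{2 V} = 2 V \frac{1}{2 V} = 1$)
$\left(-267511 + 472782\right) \left(189112 + C{\left(-309 \right)}\right) = \left(-267511 + 472782\right) \left(189112 + 1\right) = 205271 \cdot 189113 = 38819414623$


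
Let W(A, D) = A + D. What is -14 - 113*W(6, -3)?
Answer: -353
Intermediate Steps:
-14 - 113*W(6, -3) = -14 - 113*(6 - 3) = -14 - 113*3 = -14 - 339 = -353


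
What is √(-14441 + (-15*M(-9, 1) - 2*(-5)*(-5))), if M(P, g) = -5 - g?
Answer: I*√14401 ≈ 120.0*I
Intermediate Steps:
√(-14441 + (-15*M(-9, 1) - 2*(-5)*(-5))) = √(-14441 + (-15*(-5 - 1*1) - 2*(-5)*(-5))) = √(-14441 + (-15*(-5 - 1) + 10*(-5))) = √(-14441 + (-15*(-6) - 50)) = √(-14441 + (90 - 50)) = √(-14441 + 40) = √(-14401) = I*√14401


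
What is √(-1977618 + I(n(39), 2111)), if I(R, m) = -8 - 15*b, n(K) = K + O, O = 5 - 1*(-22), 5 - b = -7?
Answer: I*√1977806 ≈ 1406.3*I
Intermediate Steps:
b = 12 (b = 5 - 1*(-7) = 5 + 7 = 12)
O = 27 (O = 5 + 22 = 27)
n(K) = 27 + K (n(K) = K + 27 = 27 + K)
I(R, m) = -188 (I(R, m) = -8 - 15*12 = -8 - 180 = -188)
√(-1977618 + I(n(39), 2111)) = √(-1977618 - 188) = √(-1977806) = I*√1977806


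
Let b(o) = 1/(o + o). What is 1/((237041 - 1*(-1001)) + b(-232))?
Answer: 464/110451487 ≈ 4.2009e-6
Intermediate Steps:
b(o) = 1/(2*o)
1/((237041 - 1*(-1001)) + b(-232)) = 1/((237041 - 1*(-1001)) + (1/2)/(-232)) = 1/((237041 + 1001) + (1/2)*(-1/232)) = 1/(238042 - 1/464) = 1/(110451487/464) = 464/110451487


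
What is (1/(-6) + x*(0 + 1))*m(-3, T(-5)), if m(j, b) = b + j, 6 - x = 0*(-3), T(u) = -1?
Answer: -70/3 ≈ -23.333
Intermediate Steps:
x = 6 (x = 6 - 0*(-3) = 6 - 1*0 = 6 + 0 = 6)
(1/(-6) + x*(0 + 1))*m(-3, T(-5)) = (1/(-6) + 6*(0 + 1))*(-1 - 3) = (-⅙ + 6*1)*(-4) = (-⅙ + 6)*(-4) = (35/6)*(-4) = -70/3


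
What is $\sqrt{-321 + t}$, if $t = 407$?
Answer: $\sqrt{86} \approx 9.2736$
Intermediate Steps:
$\sqrt{-321 + t} = \sqrt{-321 + 407} = \sqrt{86}$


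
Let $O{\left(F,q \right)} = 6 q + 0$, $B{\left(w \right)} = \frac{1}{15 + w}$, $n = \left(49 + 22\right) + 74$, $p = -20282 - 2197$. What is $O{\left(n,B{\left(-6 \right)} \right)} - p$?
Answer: $\frac{67439}{3} \approx 22480.0$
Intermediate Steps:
$p = -22479$ ($p = -20282 - 2197 = -22479$)
$n = 145$ ($n = 71 + 74 = 145$)
$O{\left(F,q \right)} = 6 q$
$O{\left(n,B{\left(-6 \right)} \right)} - p = \frac{6}{15 - 6} - -22479 = \frac{6}{9} + 22479 = 6 \cdot \frac{1}{9} + 22479 = \frac{2}{3} + 22479 = \frac{67439}{3}$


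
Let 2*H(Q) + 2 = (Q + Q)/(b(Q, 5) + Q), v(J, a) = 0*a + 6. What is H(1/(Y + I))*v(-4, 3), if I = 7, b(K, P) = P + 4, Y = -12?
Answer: -135/22 ≈ -6.1364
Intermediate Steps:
b(K, P) = 4 + P
v(J, a) = 6 (v(J, a) = 0 + 6 = 6)
H(Q) = -1 + Q/(9 + Q) (H(Q) = -1 + ((Q + Q)/((4 + 5) + Q))/2 = -1 + ((2*Q)/(9 + Q))/2 = -1 + (2*Q/(9 + Q))/2 = -1 + Q/(9 + Q))
H(1/(Y + I))*v(-4, 3) = -9/(9 + 1/(-12 + 7))*6 = -9/(9 + 1/(-5))*6 = -9/(9 - ⅕)*6 = -9/44/5*6 = -9*5/44*6 = -45/44*6 = -135/22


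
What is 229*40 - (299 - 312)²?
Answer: 8991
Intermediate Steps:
229*40 - (299 - 312)² = 9160 - 1*(-13)² = 9160 - 1*169 = 9160 - 169 = 8991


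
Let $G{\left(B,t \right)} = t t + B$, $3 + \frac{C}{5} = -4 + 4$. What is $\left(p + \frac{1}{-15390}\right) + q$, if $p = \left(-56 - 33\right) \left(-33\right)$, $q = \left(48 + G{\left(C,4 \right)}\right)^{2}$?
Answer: $\frac{82151819}{15390} \approx 5338.0$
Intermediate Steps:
$C = -15$ ($C = -15 + 5 \left(-4 + 4\right) = -15 + 5 \cdot 0 = -15 + 0 = -15$)
$G{\left(B,t \right)} = B + t^{2}$ ($G{\left(B,t \right)} = t^{2} + B = B + t^{2}$)
$q = 2401$ ($q = \left(48 - \left(15 - 4^{2}\right)\right)^{2} = \left(48 + \left(-15 + 16\right)\right)^{2} = \left(48 + 1\right)^{2} = 49^{2} = 2401$)
$p = 2937$ ($p = \left(-89\right) \left(-33\right) = 2937$)
$\left(p + \frac{1}{-15390}\right) + q = \left(2937 + \frac{1}{-15390}\right) + 2401 = \left(2937 - \frac{1}{15390}\right) + 2401 = \frac{45200429}{15390} + 2401 = \frac{82151819}{15390}$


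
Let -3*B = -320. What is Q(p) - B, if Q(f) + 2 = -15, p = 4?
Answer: -371/3 ≈ -123.67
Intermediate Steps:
Q(f) = -17 (Q(f) = -2 - 15 = -17)
B = 320/3 (B = -1/3*(-320) = 320/3 ≈ 106.67)
Q(p) - B = -17 - 1*320/3 = -17 - 320/3 = -371/3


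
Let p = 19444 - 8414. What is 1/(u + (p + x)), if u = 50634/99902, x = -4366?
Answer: 49951/332898781 ≈ 0.00015005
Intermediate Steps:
u = 25317/49951 (u = 50634*(1/99902) = 25317/49951 ≈ 0.50684)
p = 11030
1/(u + (p + x)) = 1/(25317/49951 + (11030 - 4366)) = 1/(25317/49951 + 6664) = 1/(332898781/49951) = 49951/332898781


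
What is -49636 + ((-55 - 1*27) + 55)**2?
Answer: -48907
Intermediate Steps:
-49636 + ((-55 - 1*27) + 55)**2 = -49636 + ((-55 - 27) + 55)**2 = -49636 + (-82 + 55)**2 = -49636 + (-27)**2 = -49636 + 729 = -48907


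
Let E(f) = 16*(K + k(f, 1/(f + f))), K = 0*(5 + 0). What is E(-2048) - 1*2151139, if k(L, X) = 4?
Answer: -2151075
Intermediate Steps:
K = 0 (K = 0*5 = 0)
E(f) = 64 (E(f) = 16*(0 + 4) = 16*4 = 64)
E(-2048) - 1*2151139 = 64 - 1*2151139 = 64 - 2151139 = -2151075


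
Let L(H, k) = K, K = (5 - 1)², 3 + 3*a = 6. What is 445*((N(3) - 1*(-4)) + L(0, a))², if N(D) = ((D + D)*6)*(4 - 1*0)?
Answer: 11968720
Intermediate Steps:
a = 1 (a = -1 + (⅓)*6 = -1 + 2 = 1)
K = 16 (K = 4² = 16)
N(D) = 48*D (N(D) = ((2*D)*6)*(4 + 0) = (12*D)*4 = 48*D)
L(H, k) = 16
445*((N(3) - 1*(-4)) + L(0, a))² = 445*((48*3 - 1*(-4)) + 16)² = 445*((144 + 4) + 16)² = 445*(148 + 16)² = 445*164² = 445*26896 = 11968720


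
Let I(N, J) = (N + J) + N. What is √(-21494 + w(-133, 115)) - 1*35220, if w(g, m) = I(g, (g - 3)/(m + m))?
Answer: -35220 + 6*I*√7993995/115 ≈ -35220.0 + 147.51*I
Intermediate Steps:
I(N, J) = J + 2*N (I(N, J) = (J + N) + N = J + 2*N)
w(g, m) = 2*g + (-3 + g)/(2*m) (w(g, m) = (g - 3)/(m + m) + 2*g = (-3 + g)/((2*m)) + 2*g = (-3 + g)*(1/(2*m)) + 2*g = (-3 + g)/(2*m) + 2*g = 2*g + (-3 + g)/(2*m))
√(-21494 + w(-133, 115)) - 1*35220 = √(-21494 + (½)*(-3 - 133 + 4*(-133)*115)/115) - 1*35220 = √(-21494 + (½)*(1/115)*(-3 - 133 - 61180)) - 35220 = √(-21494 + (½)*(1/115)*(-61316)) - 35220 = √(-21494 - 30658/115) - 35220 = √(-2502468/115) - 35220 = 6*I*√7993995/115 - 35220 = -35220 + 6*I*√7993995/115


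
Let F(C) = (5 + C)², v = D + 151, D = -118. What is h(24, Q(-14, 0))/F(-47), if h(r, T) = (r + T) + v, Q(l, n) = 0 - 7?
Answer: 25/882 ≈ 0.028345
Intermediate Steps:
Q(l, n) = -7
v = 33 (v = -118 + 151 = 33)
h(r, T) = 33 + T + r (h(r, T) = (r + T) + 33 = (T + r) + 33 = 33 + T + r)
h(24, Q(-14, 0))/F(-47) = (33 - 7 + 24)/((5 - 47)²) = 50/((-42)²) = 50/1764 = 50*(1/1764) = 25/882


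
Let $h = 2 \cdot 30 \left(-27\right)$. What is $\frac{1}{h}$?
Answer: $- \frac{1}{1620} \approx -0.00061728$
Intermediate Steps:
$h = -1620$ ($h = 60 \left(-27\right) = -1620$)
$\frac{1}{h} = \frac{1}{-1620} = - \frac{1}{1620}$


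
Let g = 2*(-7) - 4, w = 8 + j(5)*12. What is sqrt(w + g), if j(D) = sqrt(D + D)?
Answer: sqrt(-10 + 12*sqrt(10)) ≈ 5.2865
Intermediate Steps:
j(D) = sqrt(2)*sqrt(D) (j(D) = sqrt(2*D) = sqrt(2)*sqrt(D))
w = 8 + 12*sqrt(10) (w = 8 + (sqrt(2)*sqrt(5))*12 = 8 + sqrt(10)*12 = 8 + 12*sqrt(10) ≈ 45.947)
g = -18 (g = -14 - 4 = -18)
sqrt(w + g) = sqrt((8 + 12*sqrt(10)) - 18) = sqrt(-10 + 12*sqrt(10))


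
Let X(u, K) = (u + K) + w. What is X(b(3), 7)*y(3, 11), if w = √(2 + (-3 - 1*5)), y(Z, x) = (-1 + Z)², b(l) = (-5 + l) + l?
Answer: 32 + 4*I*√6 ≈ 32.0 + 9.798*I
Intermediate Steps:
b(l) = -5 + 2*l
w = I*√6 (w = √(2 + (-3 - 5)) = √(2 - 8) = √(-6) = I*√6 ≈ 2.4495*I)
X(u, K) = K + u + I*√6 (X(u, K) = (u + K) + I*√6 = (K + u) + I*√6 = K + u + I*√6)
X(b(3), 7)*y(3, 11) = (7 + (-5 + 2*3) + I*√6)*(-1 + 3)² = (7 + (-5 + 6) + I*√6)*2² = (7 + 1 + I*√6)*4 = (8 + I*√6)*4 = 32 + 4*I*√6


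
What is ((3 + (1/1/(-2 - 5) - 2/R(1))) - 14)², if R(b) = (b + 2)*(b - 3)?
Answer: 2809/9 ≈ 312.11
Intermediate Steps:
R(b) = (-3 + b)*(2 + b) (R(b) = (2 + b)*(-3 + b) = (-3 + b)*(2 + b))
((3 + (1/1/(-2 - 5) - 2/R(1))) - 14)² = ((3 + (1/1/(-2 - 5) - 2/(-6 + 1² - 1*1))) - 14)² = ((3 + (1/1/(-7) - 2/(-6 + 1 - 1))) - 14)² = ((3 + (1/(-⅐) - 2/(-6))) - 14)² = ((3 + (1*(-7) - 2*(-⅙))) - 14)² = ((3 + (-7 + ⅓)) - 14)² = ((3 - 20/3) - 14)² = (-11/3 - 14)² = (-53/3)² = 2809/9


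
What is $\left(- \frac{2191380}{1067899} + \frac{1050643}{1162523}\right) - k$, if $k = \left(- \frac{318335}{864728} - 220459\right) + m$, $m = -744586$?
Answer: $\frac{1035996932185440556913591}{1073522757693528856} \approx 9.6504 \cdot 10^{5}$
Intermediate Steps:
$k = - \frac{834501751095}{864728}$ ($k = \left(- \frac{318335}{864728} - 220459\right) - 744586 = - \frac{190637388487}{864728} - 744586 = - \frac{834501751095}{864728} \approx -9.6505 \cdot 10^{5}$)
$\left(- \frac{2191380}{1067899} + \frac{1050643}{1162523}\right) - k = \left(- \frac{2191380}{1067899} + \frac{1050643}{1162523}\right) - - \frac{834501751095}{864728} = \left(\left(-2191380\right) \frac{1}{1067899} + 1050643 \cdot \frac{1}{1162523}\right) + \frac{834501751095}{864728} = \left(- \frac{2191380}{1067899} + \frac{1050643}{1162523}\right) + \frac{834501751095}{864728} = - \frac{1425549042683}{1241457149177} + \frac{834501751095}{864728} = \frac{1035996932185440556913591}{1073522757693528856}$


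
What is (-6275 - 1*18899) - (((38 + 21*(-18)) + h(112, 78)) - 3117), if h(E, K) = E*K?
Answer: -30453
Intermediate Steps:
(-6275 - 1*18899) - (((38 + 21*(-18)) + h(112, 78)) - 3117) = (-6275 - 1*18899) - (((38 + 21*(-18)) + 112*78) - 3117) = (-6275 - 18899) - (((38 - 378) + 8736) - 3117) = -25174 - ((-340 + 8736) - 3117) = -25174 - (8396 - 3117) = -25174 - 1*5279 = -25174 - 5279 = -30453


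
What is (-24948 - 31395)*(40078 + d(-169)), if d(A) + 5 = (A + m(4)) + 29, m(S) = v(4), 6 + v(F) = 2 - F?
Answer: -2249494275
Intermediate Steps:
v(F) = -4 - F (v(F) = -6 + (2 - F) = -4 - F)
m(S) = -8 (m(S) = -4 - 1*4 = -4 - 4 = -8)
d(A) = 16 + A (d(A) = -5 + ((A - 8) + 29) = -5 + ((-8 + A) + 29) = -5 + (21 + A) = 16 + A)
(-24948 - 31395)*(40078 + d(-169)) = (-24948 - 31395)*(40078 + (16 - 169)) = -56343*(40078 - 153) = -56343*39925 = -2249494275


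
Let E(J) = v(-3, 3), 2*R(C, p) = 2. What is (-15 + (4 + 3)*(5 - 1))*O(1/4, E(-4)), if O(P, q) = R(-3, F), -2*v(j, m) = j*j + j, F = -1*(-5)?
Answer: 13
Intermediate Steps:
F = 5
v(j, m) = -j/2 - j**2/2 (v(j, m) = -(j*j + j)/2 = -(j**2 + j)/2 = -(j + j**2)/2 = -j/2 - j**2/2)
R(C, p) = 1 (R(C, p) = (1/2)*2 = 1)
E(J) = -3 (E(J) = -1/2*(-3)*(1 - 3) = -1/2*(-3)*(-2) = -3)
O(P, q) = 1
(-15 + (4 + 3)*(5 - 1))*O(1/4, E(-4)) = (-15 + (4 + 3)*(5 - 1))*1 = (-15 + 7*4)*1 = (-15 + 28)*1 = 13*1 = 13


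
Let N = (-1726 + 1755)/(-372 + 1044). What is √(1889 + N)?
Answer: √53316354/168 ≈ 43.463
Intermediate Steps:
N = 29/672 ≈ 0.043155
√(1889 + N) = √(1889 + 29/672) = √(1269437/672) = √53316354/168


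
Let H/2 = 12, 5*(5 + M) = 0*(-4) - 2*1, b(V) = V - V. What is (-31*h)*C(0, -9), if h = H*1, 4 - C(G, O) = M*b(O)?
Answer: -2976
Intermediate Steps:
b(V) = 0
M = -27/5 (M = -5 + (0*(-4) - 2*1)/5 = -5 + (0 - 2)/5 = -5 + (⅕)*(-2) = -5 - ⅖ = -27/5 ≈ -5.4000)
C(G, O) = 4 (C(G, O) = 4 - (-27)*0/5 = 4 - 1*0 = 4 + 0 = 4)
H = 24 (H = 2*12 = 24)
h = 24 (h = 24*1 = 24)
(-31*h)*C(0, -9) = -31*24*4 = -744*4 = -2976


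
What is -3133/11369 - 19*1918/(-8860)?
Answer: 193275359/50364670 ≈ 3.8375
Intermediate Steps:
-3133/11369 - 19*1918/(-8860) = -3133*1/11369 - 36442*(-1/8860) = -3133/11369 + 18221/4430 = 193275359/50364670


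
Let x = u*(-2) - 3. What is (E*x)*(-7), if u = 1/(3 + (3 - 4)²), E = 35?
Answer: 1715/2 ≈ 857.50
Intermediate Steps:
u = ¼ (u = 1/(3 + (-1)²) = 1/(3 + 1) = 1/4 = ¼ ≈ 0.25000)
x = -7/2 (x = (¼)*(-2) - 3 = -½ - 3 = -7/2 ≈ -3.5000)
(E*x)*(-7) = (35*(-7/2))*(-7) = -245/2*(-7) = 1715/2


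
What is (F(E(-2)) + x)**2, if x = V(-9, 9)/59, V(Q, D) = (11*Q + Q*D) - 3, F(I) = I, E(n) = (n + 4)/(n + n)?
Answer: 180625/13924 ≈ 12.972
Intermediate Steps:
E(n) = (4 + n)/(2*n) (E(n) = (4 + n)/((2*n)) = (4 + n)*(1/(2*n)) = (4 + n)/(2*n))
V(Q, D) = -3 + 11*Q + D*Q (V(Q, D) = (11*Q + D*Q) - 3 = -3 + 11*Q + D*Q)
x = -183/59 (x = (-3 + 11*(-9) + 9*(-9))/59 = (-3 - 99 - 81)*(1/59) = -183*1/59 = -183/59 ≈ -3.1017)
(F(E(-2)) + x)**2 = ((1/2)*(4 - 2)/(-2) - 183/59)**2 = ((1/2)*(-1/2)*2 - 183/59)**2 = (-1/2 - 183/59)**2 = (-425/118)**2 = 180625/13924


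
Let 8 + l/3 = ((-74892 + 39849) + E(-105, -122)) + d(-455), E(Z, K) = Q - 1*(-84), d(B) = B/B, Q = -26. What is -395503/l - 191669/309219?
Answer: 34058799071/10820191248 ≈ 3.1477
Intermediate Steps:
d(B) = 1
E(Z, K) = 58 (E(Z, K) = -26 - 1*(-84) = -26 + 84 = 58)
l = -104976 (l = -24 + 3*(((-74892 + 39849) + 58) + 1) = -24 + 3*((-35043 + 58) + 1) = -24 + 3*(-34985 + 1) = -24 + 3*(-34984) = -24 - 104952 = -104976)
-395503/l - 191669/309219 = -395503/(-104976) - 191669/309219 = -395503*(-1/104976) - 191669*1/309219 = 395503/104976 - 191669/309219 = 34058799071/10820191248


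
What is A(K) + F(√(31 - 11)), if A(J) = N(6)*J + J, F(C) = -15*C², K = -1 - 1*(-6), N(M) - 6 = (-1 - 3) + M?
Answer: -255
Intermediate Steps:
N(M) = 2 + M (N(M) = 6 + ((-1 - 3) + M) = 6 + (-4 + M) = 2 + M)
K = 5 (K = -1 + 6 = 5)
A(J) = 9*J (A(J) = (2 + 6)*J + J = 8*J + J = 9*J)
A(K) + F(√(31 - 11)) = 9*5 - 15*(√(31 - 11))² = 45 - 15*(√20)² = 45 - 15*(2*√5)² = 45 - 15*20 = 45 - 300 = -255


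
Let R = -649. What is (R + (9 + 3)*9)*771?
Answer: -417111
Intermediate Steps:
(R + (9 + 3)*9)*771 = (-649 + (9 + 3)*9)*771 = (-649 + 12*9)*771 = (-649 + 108)*771 = -541*771 = -417111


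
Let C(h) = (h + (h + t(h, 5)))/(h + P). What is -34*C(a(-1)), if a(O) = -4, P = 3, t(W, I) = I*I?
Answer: 578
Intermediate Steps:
t(W, I) = I²
C(h) = (25 + 2*h)/(3 + h) (C(h) = (h + (h + 5²))/(h + 3) = (h + (h + 25))/(3 + h) = (h + (25 + h))/(3 + h) = (25 + 2*h)/(3 + h))
-34*C(a(-1)) = -34*(25 + 2*(-4))/(3 - 4) = -34*(25 - 8)/(-1) = -(-34)*17 = -34*(-17) = 578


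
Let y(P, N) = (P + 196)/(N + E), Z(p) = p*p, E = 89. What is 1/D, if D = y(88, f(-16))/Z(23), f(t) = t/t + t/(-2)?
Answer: 25921/142 ≈ 182.54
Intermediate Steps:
Z(p) = p²
f(t) = 1 - t/2 (f(t) = 1 + t*(-½) = 1 - t/2)
y(P, N) = (196 + P)/(89 + N) (y(P, N) = (P + 196)/(N + 89) = (196 + P)/(89 + N))
D = 142/25921 (D = ((196 + 88)/(89 + (1 - ½*(-16))))/(23²) = (284/(89 + (1 + 8)))/529 = (284/(89 + 9))*(1/529) = (284/98)*(1/529) = ((1/98)*284)*(1/529) = (142/49)*(1/529) = 142/25921 ≈ 0.0054782)
1/D = 1/(142/25921) = 25921/142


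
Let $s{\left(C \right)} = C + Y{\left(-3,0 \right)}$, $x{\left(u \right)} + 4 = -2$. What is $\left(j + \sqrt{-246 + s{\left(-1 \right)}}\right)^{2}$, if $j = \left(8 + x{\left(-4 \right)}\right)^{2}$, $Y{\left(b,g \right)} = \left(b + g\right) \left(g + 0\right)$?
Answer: $\left(4 + i \sqrt{247}\right)^{2} \approx -231.0 + 125.73 i$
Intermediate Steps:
$Y{\left(b,g \right)} = g \left(b + g\right)$ ($Y{\left(b,g \right)} = \left(b + g\right) g = g \left(b + g\right)$)
$x{\left(u \right)} = -6$ ($x{\left(u \right)} = -4 - 2 = -6$)
$s{\left(C \right)} = C$ ($s{\left(C \right)} = C + 0 \left(-3 + 0\right) = C + 0 \left(-3\right) = C + 0 = C$)
$j = 4$ ($j = \left(8 - 6\right)^{2} = 2^{2} = 4$)
$\left(j + \sqrt{-246 + s{\left(-1 \right)}}\right)^{2} = \left(4 + \sqrt{-246 - 1}\right)^{2} = \left(4 + \sqrt{-247}\right)^{2} = \left(4 + i \sqrt{247}\right)^{2}$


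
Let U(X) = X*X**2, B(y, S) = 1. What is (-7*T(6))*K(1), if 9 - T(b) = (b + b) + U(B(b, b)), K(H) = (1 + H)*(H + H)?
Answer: 112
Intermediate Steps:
K(H) = 2*H*(1 + H) (K(H) = (1 + H)*(2*H) = 2*H*(1 + H))
U(X) = X**3
T(b) = 8 - 2*b (T(b) = 9 - ((b + b) + 1**3) = 9 - (2*b + 1) = 9 - (1 + 2*b) = 9 + (-1 - 2*b) = 8 - 2*b)
(-7*T(6))*K(1) = (-7*(8 - 2*6))*(2*1*(1 + 1)) = (-7*(8 - 12))*(2*1*2) = -7*(-4)*4 = 28*4 = 112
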